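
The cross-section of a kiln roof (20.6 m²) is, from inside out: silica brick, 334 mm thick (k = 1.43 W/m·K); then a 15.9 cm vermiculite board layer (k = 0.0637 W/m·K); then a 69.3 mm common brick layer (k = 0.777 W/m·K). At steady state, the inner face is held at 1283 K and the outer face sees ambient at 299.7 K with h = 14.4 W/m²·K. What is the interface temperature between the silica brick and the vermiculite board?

Resistance network (inner→outer):
  R_silica brick = L/(kA) = 0.334/(1.43·20.6) = 0.01134 K/W
  R_vermiculite board = L/(kA) = 0.159/(0.0637·20.6) = 0.1212 K/W
  R_common brick = L/(kA) = 0.0693/(0.777·20.6) = 0.004330 K/W
  R_conv,out = 1/(hA) = 1/(14.4·20.6) = 0.003371 K/W
ΣR = 0.01134 + 0.1212 + 0.004330 + 0.003371 = 0.1402 K/W
Q = ΔT/ΣR = (1283 K − 299.7 K)/0.1402 = 7014 W
From the inner boundary to the silica brick/vermiculite board interface, ΣR_partial = 0.01134 K/W.
T_interface = T_in − Q·ΣR_partial = 1283 K − (7014)(0.01134) = 1203 K

T = 1203 K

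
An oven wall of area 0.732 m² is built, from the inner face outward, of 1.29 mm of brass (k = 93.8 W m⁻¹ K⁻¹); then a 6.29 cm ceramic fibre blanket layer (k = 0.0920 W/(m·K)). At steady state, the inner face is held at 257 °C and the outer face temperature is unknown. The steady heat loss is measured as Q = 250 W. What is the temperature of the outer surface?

Sum the resistances:
  R_brass = L/(kA) = 0.00129/(93.8·0.732) = 1.879×10^-5 K/W
  R_ceramic fibre blanket = L/(kA) = 0.0629/(0.0920·0.732) = 0.9340 K/W
ΣR = 0.9340 K/W
ΔT = Q·ΣR = 250 × 0.9340 = 233.5 K
Heat flows outward, so T_out = T_in − ΔT = 257 − 233.5 = 23.5 °C

T_out = 23.5 °C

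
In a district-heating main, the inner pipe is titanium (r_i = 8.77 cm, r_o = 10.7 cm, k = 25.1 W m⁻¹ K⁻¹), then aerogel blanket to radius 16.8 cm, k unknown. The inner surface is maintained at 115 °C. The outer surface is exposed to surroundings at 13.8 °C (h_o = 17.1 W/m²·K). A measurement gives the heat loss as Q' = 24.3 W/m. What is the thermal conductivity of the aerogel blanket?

ΣR = ΔT/Q' = |115 − 13.8|/24.3 = 4.165 m·K/W
Known resistances:
  R'_titanium = ln(0.107/0.0877)/(2πk) = 0.1989/(2π·25.1) = 0.001261 m·K/W
  R'_conv,out = 1/(2πr h) = 1/(2π·0.168·17.1) = 0.05540 m·K/W
R_aerogel blanket = ΣR − ΣR_known = 4.165 − 0.05666 = 4.108 m·K/W
ln(r₂/r₁)/(2πk) = 4.108 ⇒ k = 0.4511/(2π·4.108) = 0.0175 W/m·K

k = 0.0175 W/m·K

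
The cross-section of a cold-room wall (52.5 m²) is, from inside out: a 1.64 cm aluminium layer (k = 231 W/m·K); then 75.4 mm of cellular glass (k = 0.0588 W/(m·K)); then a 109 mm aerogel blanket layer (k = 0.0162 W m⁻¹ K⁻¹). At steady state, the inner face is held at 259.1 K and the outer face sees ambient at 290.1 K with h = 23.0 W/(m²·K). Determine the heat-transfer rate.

Resistance network (inner→outer):
  R_aluminium = L/(kA) = 0.0164/(231·52.5) = 1.352×10^-6 K/W
  R_cellular glass = L/(kA) = 0.0754/(0.0588·52.5) = 0.02443 K/W
  R_aerogel blanket = L/(kA) = 0.109/(0.0162·52.5) = 0.1282 K/W
  R_conv,out = 1/(hA) = 1/(23.0·52.5) = 8.282×10^-4 K/W
ΣR = 1.352×10^-6 + 0.02443 + 0.1282 + 8.282×10^-4 = 0.1535 K/W
Q = ΔT/ΣR = (259.1 K − 290.1 K)/0.1535 = -202 W
(Negative Q ⇒ heat flows inward; heat gain = 202 W.)

Q = 202 W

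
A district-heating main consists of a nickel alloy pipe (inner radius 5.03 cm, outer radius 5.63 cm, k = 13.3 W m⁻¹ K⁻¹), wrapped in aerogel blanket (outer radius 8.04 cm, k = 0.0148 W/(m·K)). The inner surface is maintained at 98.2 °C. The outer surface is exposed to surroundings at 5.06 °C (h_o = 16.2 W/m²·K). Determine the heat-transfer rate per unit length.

Series thermal resistances, inner to outer:
  R'_nickel alloy = ln(0.0563/0.0503)/(2πk) = 0.1127/(2π·13.3) = 0.001349 m·K/W
  R'_aerogel blanket = ln(0.0804/0.0563)/(2πk) = 0.3563/(2π·0.0148) = 3.832 m·K/W
  R'_conv,out = 1/(2πr h) = 1/(2π·0.0804·16.2) = 0.1222 m·K/W
ΣR = 0.001349 + 3.832 + 0.1222 = 3.956 m·K/W
Q' = ΔT/ΣR = (98.2 °C − 5.06 °C)/3.956 = 23.5 W/m

Q' = 23.5 W/m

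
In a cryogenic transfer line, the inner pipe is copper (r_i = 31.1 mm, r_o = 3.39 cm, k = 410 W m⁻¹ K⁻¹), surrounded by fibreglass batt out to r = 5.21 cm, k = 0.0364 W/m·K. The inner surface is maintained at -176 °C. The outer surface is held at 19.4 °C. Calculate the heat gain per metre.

Q' = 104 W/m

Series thermal resistances, inner to outer:
  R'_copper = ln(0.0339/0.0311)/(2πk) = 0.08621/(2π·410) = 3.346×10^-5 m·K/W
  R'_fibreglass batt = ln(0.0521/0.0339)/(2πk) = 0.4297/(2π·0.0364) = 1.879 m·K/W
ΣR = 3.346×10^-5 + 1.879 = 1.879 m·K/W
Q' = ΔT/ΣR = (-176 °C − 19.4 °C)/1.879 = -104 W/m
(Negative Q' ⇒ heat flows inward; heat gain = 104 W/m.)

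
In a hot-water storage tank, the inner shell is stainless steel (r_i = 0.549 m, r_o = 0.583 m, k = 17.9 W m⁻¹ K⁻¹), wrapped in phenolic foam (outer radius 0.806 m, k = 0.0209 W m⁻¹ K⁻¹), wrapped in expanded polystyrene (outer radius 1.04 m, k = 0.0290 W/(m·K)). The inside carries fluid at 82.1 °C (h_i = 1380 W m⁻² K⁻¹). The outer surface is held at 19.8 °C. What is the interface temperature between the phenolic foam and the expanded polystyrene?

Treat each layer as a resistance in series:
  R_conv,in = 1/(4πr²h) = 1/(4π·0.549²·1380) = 1.913×10^-4 K/W
  R_stainless steel = (1/0.549 − 1/0.583)/(4πk) = 0.1062/(4π·17.9) = 4.723×10^-4 K/W
  R_phenolic foam = (1/0.583 − 1/0.806)/(4πk) = 0.4746/(4π·0.0209) = 1.807 K/W
  R_expanded polystyrene = (1/0.806 − 1/1.04)/(4πk) = 0.2792/(4π·0.0290) = 0.7660 K/W
ΣR = 1.913×10^-4 + 4.723×10^-4 + 1.807 + 0.7660 = 2.574 K/W
Q = ΔT/ΣR = (82.1 °C − 19.8 °C)/2.574 = 24.20 W
From the inner boundary to the phenolic foam/expanded polystyrene interface, ΣR_partial = 1.808 K/W.
T_interface = T_in − Q·ΣR_partial = 82.1 °C − (24.20)(1.808) = 38.3 °C

T = 38.3 °C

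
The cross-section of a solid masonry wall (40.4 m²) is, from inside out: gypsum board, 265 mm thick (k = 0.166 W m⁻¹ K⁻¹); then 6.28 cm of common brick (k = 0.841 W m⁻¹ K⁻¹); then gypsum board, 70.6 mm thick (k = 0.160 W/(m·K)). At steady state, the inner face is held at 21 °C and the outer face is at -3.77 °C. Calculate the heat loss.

Q = 474 W

Treat each layer as a resistance in series:
  R_gypsum board = L/(kA) = 0.265/(0.166·40.4) = 0.03951 K/W
  R_common brick = L/(kA) = 0.0628/(0.841·40.4) = 0.001848 K/W
  R_gypsum board = L/(kA) = 0.0706/(0.160·40.4) = 0.01092 K/W
ΣR = 0.03951 + 0.001848 + 0.01092 = 0.05228 K/W
Q = ΔT/ΣR = (21 °C − -3.77 °C)/0.05228 = 474 W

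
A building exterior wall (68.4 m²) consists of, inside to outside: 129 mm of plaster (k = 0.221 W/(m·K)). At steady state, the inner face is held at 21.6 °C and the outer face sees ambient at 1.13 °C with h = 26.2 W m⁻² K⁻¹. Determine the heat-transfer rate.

Q = 2.25 kW

Series thermal resistances, inner to outer:
  R_plaster = L/(kA) = 0.129/(0.221·68.4) = 0.008534 K/W
  R_conv,out = 1/(hA) = 1/(26.2·68.4) = 5.580×10^-4 K/W
ΣR = 0.008534 + 5.580×10^-4 = 0.009092 K/W
Q = ΔT/ΣR = (21.6 °C − 1.13 °C)/0.009092 = 2250 W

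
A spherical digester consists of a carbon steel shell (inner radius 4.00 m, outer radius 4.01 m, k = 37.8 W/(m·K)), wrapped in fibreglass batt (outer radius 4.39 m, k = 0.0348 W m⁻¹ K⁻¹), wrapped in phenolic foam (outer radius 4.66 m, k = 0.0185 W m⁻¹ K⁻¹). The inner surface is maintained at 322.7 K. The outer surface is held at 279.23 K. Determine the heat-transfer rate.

Q = 410 W

Resistance network (inner→outer):
  R_carbon steel = (1/4.00 − 1/4.01)/(4πk) = 6.234×10^-4/(4π·37.8) = 1.312×10^-6 K/W
  R_fibreglass batt = (1/4.01 − 1/4.39)/(4πk) = 0.02159/(4π·0.0348) = 0.04936 K/W
  R_phenolic foam = (1/4.39 − 1/4.66)/(4πk) = 0.01320/(4π·0.0185) = 0.05677 K/W
ΣR = 1.312×10^-6 + 0.04936 + 0.05677 = 0.1061 K/W
Q = ΔT/ΣR = (322.7 K − 279.23 K)/0.1061 = 410 W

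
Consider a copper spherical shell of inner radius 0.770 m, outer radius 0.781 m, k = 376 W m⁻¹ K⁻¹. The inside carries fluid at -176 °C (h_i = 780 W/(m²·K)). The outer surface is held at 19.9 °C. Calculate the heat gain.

Q = 1110 kW

Resistance network (inner→outer):
  R_conv,in = 1/(4πr²h) = 1/(4π·0.770²·780) = 1.721×10^-4 K/W
  R_copper = (1/0.770 − 1/0.781)/(4πk) = 0.01829/(4π·376) = 3.871×10^-6 K/W
ΣR = 1.721×10^-4 + 3.871×10^-6 = 1.760×10^-4 K/W
Q = ΔT/ΣR = (-176 °C − 19.9 °C)/1.760×10^-4 = -1.11×10^6 W
(Negative Q ⇒ heat flows inward; heat gain = 1.11×10^6 W.)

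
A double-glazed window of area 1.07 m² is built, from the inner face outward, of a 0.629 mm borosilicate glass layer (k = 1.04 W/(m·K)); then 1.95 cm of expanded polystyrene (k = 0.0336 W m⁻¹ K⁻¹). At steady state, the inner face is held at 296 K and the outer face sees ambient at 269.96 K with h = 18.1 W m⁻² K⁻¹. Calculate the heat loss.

Series thermal resistances, inner to outer:
  R_borosilicate glass = L/(kA) = 6.29×10^-4/(1.04·1.07) = 5.652×10^-4 K/W
  R_expanded polystyrene = L/(kA) = 0.0195/(0.0336·1.07) = 0.5424 K/W
  R_conv,out = 1/(hA) = 1/(18.1·1.07) = 0.05163 K/W
ΣR = 5.652×10^-4 + 0.5424 + 0.05163 = 0.5946 K/W
Q = ΔT/ΣR = (296 K − 269.96 K)/0.5946 = 43.8 W

Q = 43.8 W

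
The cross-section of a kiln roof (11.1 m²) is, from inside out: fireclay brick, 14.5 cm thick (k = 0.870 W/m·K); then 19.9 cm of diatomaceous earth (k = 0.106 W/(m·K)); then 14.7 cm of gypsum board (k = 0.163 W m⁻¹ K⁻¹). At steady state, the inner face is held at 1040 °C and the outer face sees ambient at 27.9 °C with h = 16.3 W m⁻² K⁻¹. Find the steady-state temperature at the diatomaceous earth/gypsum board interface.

T = 352 °C

Resistance network (inner→outer):
  R_fireclay brick = L/(kA) = 0.145/(0.870·11.1) = 0.01502 K/W
  R_diatomaceous earth = L/(kA) = 0.199/(0.106·11.1) = 0.1691 K/W
  R_gypsum board = L/(kA) = 0.147/(0.163·11.1) = 0.08125 K/W
  R_conv,out = 1/(hA) = 1/(16.3·11.1) = 0.005527 K/W
ΣR = 0.01502 + 0.1691 + 0.08125 + 0.005527 = 0.2709 K/W
Q = ΔT/ΣR = (1040 °C − 27.9 °C)/0.2709 = 3736 W
From the inner boundary to the diatomaceous earth/gypsum board interface, ΣR_partial = 0.1841 K/W.
T_interface = T_in − Q·ΣR_partial = 1040 °C − (3736)(0.1841) = 352 °C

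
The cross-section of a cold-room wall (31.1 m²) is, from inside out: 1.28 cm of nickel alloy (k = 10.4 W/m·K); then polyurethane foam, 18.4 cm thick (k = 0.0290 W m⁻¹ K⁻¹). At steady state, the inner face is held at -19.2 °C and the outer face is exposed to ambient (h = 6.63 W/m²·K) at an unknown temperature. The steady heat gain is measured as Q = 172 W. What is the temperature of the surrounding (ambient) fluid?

T_out = 16.7 °C

Series resistances:
  R_nickel alloy = L/(kA) = 0.0128/(10.4·31.1) = 3.957×10^-5 K/W
  R_polyurethane foam = L/(kA) = 0.184/(0.0290·31.1) = 0.2040 K/W
  R_conv,out = 1/(hA) = 1/(6.63·31.1) = 0.004850 K/W
ΣR = 0.2089 K/W
ΔT = Q·ΣR = 172 × 0.2089 = 35.93 K
Heat flows inward, so T_out = T_in + ΔT = -19.2 + 35.93 = 16.7 °C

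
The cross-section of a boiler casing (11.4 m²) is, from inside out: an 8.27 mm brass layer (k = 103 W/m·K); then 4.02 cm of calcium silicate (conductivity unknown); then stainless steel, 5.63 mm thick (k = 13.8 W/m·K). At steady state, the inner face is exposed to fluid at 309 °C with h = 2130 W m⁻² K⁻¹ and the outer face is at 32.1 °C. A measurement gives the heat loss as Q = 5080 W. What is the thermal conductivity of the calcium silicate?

ΣR = ΔT/Q = |309 − 32.1|/5080 = 0.05451 K/W
Known resistances:
  R_conv,in = 1/(hA) = 1/(2130·11.4) = 4.118×10^-5 K/W
  R_brass = L/(kA) = 0.00827/(103·11.4) = 7.043×10^-6 K/W
  R_stainless steel = L/(kA) = 0.00563/(13.8·11.4) = 3.579×10^-5 K/W
R_calcium silicate = ΣR − ΣR_known = 0.05451 − 8.401×10^-5 = 0.05443 K/W
L/(kA) = 0.05443 ⇒ k = 0.0402/(0.05443·11.4) = 0.0648 W/m·K

k = 0.0648 W/m·K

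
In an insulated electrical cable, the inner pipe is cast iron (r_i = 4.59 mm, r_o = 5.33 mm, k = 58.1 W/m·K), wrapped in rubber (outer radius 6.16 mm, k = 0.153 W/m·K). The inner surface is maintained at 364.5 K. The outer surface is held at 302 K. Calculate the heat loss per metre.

Series thermal resistances, inner to outer:
  R'_cast iron = ln(0.00533/0.00459)/(2πk) = 0.1495/(2π·58.1) = 4.095×10^-4 m·K/W
  R'_rubber = ln(0.00616/0.00533)/(2πk) = 0.1447/(2π·0.153) = 0.1505 m·K/W
ΣR = 4.095×10^-4 + 0.1505 = 0.1509 m·K/W
Q' = ΔT/ΣR = (364.5 K − 302 K)/0.1509 = 414 W/m

Q' = 414 W/m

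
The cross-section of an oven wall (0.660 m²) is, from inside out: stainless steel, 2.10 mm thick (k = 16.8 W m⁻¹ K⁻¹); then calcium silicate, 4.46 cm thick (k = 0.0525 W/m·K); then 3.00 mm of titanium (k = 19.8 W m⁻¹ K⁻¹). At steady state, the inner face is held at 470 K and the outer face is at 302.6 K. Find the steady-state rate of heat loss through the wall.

Resistance network (inner→outer):
  R_stainless steel = L/(kA) = 0.00210/(16.8·0.660) = 1.894×10^-4 K/W
  R_calcium silicate = L/(kA) = 0.0446/(0.0525·0.660) = 1.287 K/W
  R_titanium = L/(kA) = 0.00300/(19.8·0.660) = 2.296×10^-4 K/W
ΣR = 1.894×10^-4 + 1.287 + 2.296×10^-4 = 1.287 K/W
Q = ΔT/ΣR = (470 K − 302.6 K)/1.287 = 130 W

Q = 130 W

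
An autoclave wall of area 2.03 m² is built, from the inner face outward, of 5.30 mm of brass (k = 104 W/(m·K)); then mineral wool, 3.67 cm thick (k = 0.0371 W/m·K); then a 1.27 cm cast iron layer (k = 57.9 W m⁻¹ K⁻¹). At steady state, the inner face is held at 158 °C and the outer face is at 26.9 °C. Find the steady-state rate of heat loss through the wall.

Q = 269 W

Resistance network (inner→outer):
  R_brass = L/(kA) = 0.00530/(104·2.03) = 2.510×10^-5 K/W
  R_mineral wool = L/(kA) = 0.0367/(0.0371·2.03) = 0.4873 K/W
  R_cast iron = L/(kA) = 0.0127/(57.9·2.03) = 1.081×10^-4 K/W
ΣR = 2.510×10^-5 + 0.4873 + 1.081×10^-4 = 0.4874 K/W
Q = ΔT/ΣR = (158 °C − 26.9 °C)/0.4874 = 269 W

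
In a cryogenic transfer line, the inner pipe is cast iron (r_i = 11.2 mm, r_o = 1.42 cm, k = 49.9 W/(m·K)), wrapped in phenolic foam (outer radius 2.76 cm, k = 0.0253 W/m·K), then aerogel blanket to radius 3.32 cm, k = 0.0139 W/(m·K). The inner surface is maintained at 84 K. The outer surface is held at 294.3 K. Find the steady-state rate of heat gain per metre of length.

Resistance network (inner→outer):
  R'_cast iron = ln(0.0142/0.0112)/(2πk) = 0.2373/(2π·49.9) = 7.570×10^-4 m·K/W
  R'_phenolic foam = ln(0.0276/0.0142)/(2πk) = 0.6646/(2π·0.0253) = 4.181 m·K/W
  R'_aerogel blanket = ln(0.0332/0.0276)/(2πk) = 0.1847/(2π·0.0139) = 2.115 m·K/W
ΣR = 7.570×10^-4 + 4.181 + 2.115 = 6.297 m·K/W
Q' = ΔT/ΣR = (84 K − 294.3 K)/6.297 = -33.4 W/m
(Negative Q' ⇒ heat flows inward; heat gain = 33.4 W/m.)

Q' = 33.4 W/m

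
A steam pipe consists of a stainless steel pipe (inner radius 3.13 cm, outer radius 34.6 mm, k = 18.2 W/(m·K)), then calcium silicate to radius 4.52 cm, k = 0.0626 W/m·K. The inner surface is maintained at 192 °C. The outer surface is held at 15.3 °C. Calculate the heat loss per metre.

Resistance network (inner→outer):
  R'_stainless steel = ln(0.0346/0.0313)/(2πk) = 0.1002/(2π·18.2) = 8.765×10^-4 m·K/W
  R'_calcium silicate = ln(0.0452/0.0346)/(2πk) = 0.2672/(2π·0.0626) = 0.6794 m·K/W
ΣR = 8.765×10^-4 + 0.6794 = 0.6803 m·K/W
Q' = ΔT/ΣR = (192 °C − 15.3 °C)/0.6803 = 260 W/m

Q' = 260 W/m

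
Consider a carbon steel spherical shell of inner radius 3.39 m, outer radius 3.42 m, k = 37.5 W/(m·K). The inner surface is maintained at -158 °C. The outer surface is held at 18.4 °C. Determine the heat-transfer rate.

Q = 4πk·ΔT/(1/r₁ − 1/r₂) = 4π × 37.5 × 176.4 / (1/3.39 − 1/3.42) = 3.21×10^7 W

Q = 32100 kW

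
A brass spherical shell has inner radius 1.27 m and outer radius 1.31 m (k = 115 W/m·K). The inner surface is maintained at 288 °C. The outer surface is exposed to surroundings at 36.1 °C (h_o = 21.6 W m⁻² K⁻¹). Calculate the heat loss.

Q = 1.16×10^5 W

Resistance network (inner→outer):
  R_brass = (1/1.27 − 1/1.31)/(4πk) = 0.02404/(4π·115) = 1.664×10^-5 K/W
  R_conv,out = 1/(4πr²h) = 1/(4π·1.31²·21.6) = 0.002147 K/W
ΣR = 1.664×10^-5 + 0.002147 = 0.002164 K/W
Q = ΔT/ΣR = (288 °C − 36.1 °C)/0.002164 = 1.16×10^5 W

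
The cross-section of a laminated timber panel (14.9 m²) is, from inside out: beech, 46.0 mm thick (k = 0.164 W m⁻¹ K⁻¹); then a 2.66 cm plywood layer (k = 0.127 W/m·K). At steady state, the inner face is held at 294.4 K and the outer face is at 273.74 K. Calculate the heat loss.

Q = 628 W

Treat each layer as a resistance in series:
  R_beech = L/(kA) = 0.0460/(0.164·14.9) = 0.01882 K/W
  R_plywood = L/(kA) = 0.0266/(0.127·14.9) = 0.01406 K/W
ΣR = 0.01882 + 0.01406 = 0.03288 K/W
Q = ΔT/ΣR = (294.4 K − 273.74 K)/0.03288 = 628 W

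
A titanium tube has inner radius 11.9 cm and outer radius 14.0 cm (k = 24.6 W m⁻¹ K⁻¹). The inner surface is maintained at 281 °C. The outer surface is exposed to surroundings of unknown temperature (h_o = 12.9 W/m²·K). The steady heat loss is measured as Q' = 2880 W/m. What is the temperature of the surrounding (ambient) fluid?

T_out = 24.2 °C

Sum the resistances:
  R'_titanium = ln(0.140/0.119)/(2πk) = 0.1625/(2π·24.6) = 0.001051 m·K/W
  R'_conv,out = 1/(2πr h) = 1/(2π·0.140·12.9) = 0.08813 m·K/W
ΣR = 0.08918 m·K/W
ΔT = Q'·ΣR = 2880 × 0.08918 = 256.8 K
Heat flows outward, so T_out = T_in − ΔT = 281 − 256.8 = 24.2 °C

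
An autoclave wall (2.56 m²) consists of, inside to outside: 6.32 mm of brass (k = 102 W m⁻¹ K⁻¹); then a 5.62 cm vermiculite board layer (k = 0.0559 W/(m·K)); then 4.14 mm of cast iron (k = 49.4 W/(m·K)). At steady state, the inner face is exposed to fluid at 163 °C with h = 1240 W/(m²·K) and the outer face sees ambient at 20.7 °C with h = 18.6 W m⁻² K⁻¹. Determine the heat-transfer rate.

Treat each layer as a resistance in series:
  R_conv,in = 1/(hA) = 1/(1240·2.56) = 3.150×10^-4 K/W
  R_brass = L/(kA) = 0.00632/(102·2.56) = 2.420×10^-5 K/W
  R_vermiculite board = L/(kA) = 0.0562/(0.0559·2.56) = 0.3927 K/W
  R_cast iron = L/(kA) = 0.00414/(49.4·2.56) = 3.274×10^-5 K/W
  R_conv,out = 1/(hA) = 1/(18.6·2.56) = 0.02100 K/W
ΣR = 3.150×10^-4 + 2.420×10^-5 + 0.3927 + 3.274×10^-5 + 0.02100 = 0.4141 K/W
Q = ΔT/ΣR = (163 °C − 20.7 °C)/0.4141 = 344 W

Q = 344 W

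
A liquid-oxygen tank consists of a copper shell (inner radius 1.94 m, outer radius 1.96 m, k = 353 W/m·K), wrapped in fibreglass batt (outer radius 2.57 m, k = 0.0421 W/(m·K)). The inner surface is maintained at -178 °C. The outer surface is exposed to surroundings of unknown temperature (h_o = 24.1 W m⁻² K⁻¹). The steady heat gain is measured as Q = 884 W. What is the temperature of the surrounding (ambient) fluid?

Sum the resistances:
  R_copper = (1/1.94 − 1/1.96)/(4πk) = 0.005260/(4π·353) = 1.186×10^-6 K/W
  R_fibreglass batt = (1/1.96 − 1/2.57)/(4πk) = 0.1211/(4π·0.0421) = 0.2289 K/W
  R_conv,out = 1/(4πr²h) = 1/(4π·2.57²·24.1) = 4.999×10^-4 K/W
ΣR = 0.2294 K/W
ΔT = Q·ΣR = 884 × 0.2294 = 202.8 K
Heat flows inward, so T_out = T_in + ΔT = -178 + 202.8 = 24.8 °C

T_out = 24.8 °C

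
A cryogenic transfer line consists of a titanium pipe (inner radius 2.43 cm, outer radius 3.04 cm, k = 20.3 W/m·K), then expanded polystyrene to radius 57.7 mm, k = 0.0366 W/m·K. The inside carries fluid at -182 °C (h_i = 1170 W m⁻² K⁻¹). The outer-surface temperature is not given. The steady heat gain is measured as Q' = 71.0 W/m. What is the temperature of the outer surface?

Sum the resistances:
  R'_conv,in = 1/(2πr h) = 1/(2π·0.0243·1170) = 0.005598 m·K/W
  R'_titanium = ln(0.0304/0.0243)/(2πk) = 0.2240/(2π·20.3) = 0.001756 m·K/W
  R'_expanded polystyrene = ln(0.0577/0.0304)/(2πk) = 0.6408/(2π·0.0366) = 2.787 m·K/W
ΣR = 2.794 m·K/W
ΔT = Q'·ΣR = 71.0 × 2.794 = 198.4 K
Heat flows inward, so T_out = T_in + ΔT = -182 + 198.4 = 16.4 °C

T_out = 16.4 °C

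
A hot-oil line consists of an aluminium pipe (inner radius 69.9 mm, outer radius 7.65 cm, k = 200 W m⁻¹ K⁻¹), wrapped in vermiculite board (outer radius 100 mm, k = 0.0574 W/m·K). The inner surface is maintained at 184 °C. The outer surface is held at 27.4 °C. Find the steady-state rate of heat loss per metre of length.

Resistance network (inner→outer):
  R'_aluminium = ln(0.0765/0.0699)/(2πk) = 0.09023/(2π·200) = 7.180×10^-5 m·K/W
  R'_vermiculite board = ln(0.100/0.0765)/(2πk) = 0.2679/(2π·0.0574) = 0.7428 m·K/W
ΣR = 7.180×10^-5 + 0.7428 = 0.7429 m·K/W
Q' = ΔT/ΣR = (184 °C − 27.4 °C)/0.7429 = 211 W/m

Q' = 211 W/m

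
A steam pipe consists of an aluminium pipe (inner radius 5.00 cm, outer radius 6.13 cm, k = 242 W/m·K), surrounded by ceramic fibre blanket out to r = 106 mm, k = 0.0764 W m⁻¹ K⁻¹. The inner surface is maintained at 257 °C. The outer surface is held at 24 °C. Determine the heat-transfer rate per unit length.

Resistance network (inner→outer):
  R'_aluminium = ln(0.0613/0.0500)/(2πk) = 0.2038/(2π·242) = 1.340×10^-4 m·K/W
  R'_ceramic fibre blanket = ln(0.106/0.0613)/(2πk) = 0.5477/(2π·0.0764) = 1.141 m·K/W
ΣR = 1.340×10^-4 + 1.141 = 1.141 m·K/W
Q' = ΔT/ΣR = (257 °C − 24 °C)/1.141 = 204 W/m

Q' = 204 W/m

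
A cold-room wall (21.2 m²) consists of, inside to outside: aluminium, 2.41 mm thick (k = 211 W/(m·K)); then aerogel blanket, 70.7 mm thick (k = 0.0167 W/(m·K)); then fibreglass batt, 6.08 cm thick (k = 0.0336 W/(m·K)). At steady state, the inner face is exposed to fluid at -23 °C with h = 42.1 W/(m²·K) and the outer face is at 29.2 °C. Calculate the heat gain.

Resistance network (inner→outer):
  R_conv,in = 1/(hA) = 1/(42.1·21.2) = 0.001120 K/W
  R_aluminium = L/(kA) = 0.00241/(211·21.2) = 5.388×10^-7 K/W
  R_aerogel blanket = L/(kA) = 0.0707/(0.0167·21.2) = 0.1997 K/W
  R_fibreglass batt = L/(kA) = 0.0608/(0.0336·21.2) = 0.08535 K/W
ΣR = 0.001120 + 5.388×10^-7 + 0.1997 + 0.08535 = 0.2862 K/W
Q = ΔT/ΣR = (-23 °C − 29.2 °C)/0.2862 = -182 W
(Negative Q ⇒ heat flows inward; heat gain = 182 W.)

Q = 182 W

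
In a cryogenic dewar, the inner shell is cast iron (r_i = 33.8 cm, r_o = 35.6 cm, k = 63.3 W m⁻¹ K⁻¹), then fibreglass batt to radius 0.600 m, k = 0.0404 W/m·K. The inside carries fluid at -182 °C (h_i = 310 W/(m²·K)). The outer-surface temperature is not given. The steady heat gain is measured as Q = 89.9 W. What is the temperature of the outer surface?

Sum the resistances:
  R_conv,in = 1/(4πr²h) = 1/(4π·0.338²·310) = 0.002247 K/W
  R_cast iron = (1/0.338 − 1/0.356)/(4πk) = 0.1496/(4π·63.3) = 1.881×10^-4 K/W
  R_fibreglass batt = (1/0.356 − 1/0.600)/(4πk) = 1.142/(4π·0.0404) = 2.250 K/W
ΣR = 2.253 K/W
ΔT = Q·ΣR = 89.9 × 2.253 = 202.5 K
Heat flows inward, so T_out = T_in + ΔT = -182 + 202.5 = 20.5 °C

T_out = 20.5 °C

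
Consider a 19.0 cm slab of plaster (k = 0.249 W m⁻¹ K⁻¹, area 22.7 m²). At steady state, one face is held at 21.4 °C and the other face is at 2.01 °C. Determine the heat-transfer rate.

Q = kA·ΔT/L = 0.249 × 22.7 × |21.4 °C − 2.01 °C| / 0.190 = 577 W

Q = 577 W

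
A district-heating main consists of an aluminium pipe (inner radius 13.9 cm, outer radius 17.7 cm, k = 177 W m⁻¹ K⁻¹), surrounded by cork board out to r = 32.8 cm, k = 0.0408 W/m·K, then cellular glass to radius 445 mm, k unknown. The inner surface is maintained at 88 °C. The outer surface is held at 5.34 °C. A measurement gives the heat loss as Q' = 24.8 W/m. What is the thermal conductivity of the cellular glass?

ΣR = ΔT/Q' = |88 − 5.34|/24.8 = 3.333 m·K/W
Known resistances:
  R'_aluminium = ln(0.177/0.139)/(2πk) = 0.2417/(2π·177) = 2.173×10^-4 m·K/W
  R'_cork board = ln(0.328/0.177)/(2πk) = 0.6169/(2π·0.0408) = 2.406 m·K/W
R_cellular glass = ΣR − ΣR_known = 3.333 − 2.406 = 0.9270 m·K/W
ln(r₂/r₁)/(2πk) = 0.9270 ⇒ k = 0.3051/(2π·0.9270) = 0.0524 W/m·K

k = 0.0524 W/m·K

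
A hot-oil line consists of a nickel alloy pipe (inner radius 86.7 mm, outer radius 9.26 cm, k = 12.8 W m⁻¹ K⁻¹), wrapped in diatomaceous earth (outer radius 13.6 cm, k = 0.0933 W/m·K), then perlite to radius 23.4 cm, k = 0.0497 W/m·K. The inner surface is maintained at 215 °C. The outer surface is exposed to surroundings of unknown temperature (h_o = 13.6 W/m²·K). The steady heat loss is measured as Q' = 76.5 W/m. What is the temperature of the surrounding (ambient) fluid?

T_out = 28.0 °C

Series resistances:
  R'_nickel alloy = ln(0.0926/0.0867)/(2πk) = 0.06584/(2π·12.8) = 8.186×10^-4 m·K/W
  R'_diatomaceous earth = ln(0.136/0.0926)/(2πk) = 0.3844/(2π·0.0933) = 0.6557 m·K/W
  R'_perlite = ln(0.234/0.136)/(2πk) = 0.5427/(2π·0.0497) = 1.738 m·K/W
  R'_conv,out = 1/(2πr h) = 1/(2π·0.234·13.6) = 0.05001 m·K/W
ΣR = 2.444 m·K/W
ΔT = Q'·ΣR = 76.5 × 2.444 = 187.0 K
Heat flows outward, so T_out = T_in − ΔT = 215 − 187.0 = 28.0 °C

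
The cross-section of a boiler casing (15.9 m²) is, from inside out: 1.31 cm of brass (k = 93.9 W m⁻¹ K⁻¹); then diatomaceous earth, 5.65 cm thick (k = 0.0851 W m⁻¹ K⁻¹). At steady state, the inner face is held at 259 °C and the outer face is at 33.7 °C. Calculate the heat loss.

Q = 5.39 kW

Series thermal resistances, inner to outer:
  R_brass = L/(kA) = 0.0131/(93.9·15.9) = 8.774×10^-6 K/W
  R_diatomaceous earth = L/(kA) = 0.0565/(0.0851·15.9) = 0.04176 K/W
ΣR = 8.774×10^-6 + 0.04176 = 0.04177 K/W
Q = ΔT/ΣR = (259 °C − 33.7 °C)/0.04177 = 5390 W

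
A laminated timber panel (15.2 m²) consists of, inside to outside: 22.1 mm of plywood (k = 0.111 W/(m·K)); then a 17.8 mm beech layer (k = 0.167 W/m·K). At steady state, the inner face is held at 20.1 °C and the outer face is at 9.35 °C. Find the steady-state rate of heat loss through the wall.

Resistance network (inner→outer):
  R_plywood = L/(kA) = 0.0221/(0.111·15.2) = 0.01310 K/W
  R_beech = L/(kA) = 0.0178/(0.167·15.2) = 0.007012 K/W
ΣR = 0.01310 + 0.007012 = 0.02011 K/W
Q = ΔT/ΣR = (20.1 °C − 9.35 °C)/0.02011 = 535 W

Q = 535 W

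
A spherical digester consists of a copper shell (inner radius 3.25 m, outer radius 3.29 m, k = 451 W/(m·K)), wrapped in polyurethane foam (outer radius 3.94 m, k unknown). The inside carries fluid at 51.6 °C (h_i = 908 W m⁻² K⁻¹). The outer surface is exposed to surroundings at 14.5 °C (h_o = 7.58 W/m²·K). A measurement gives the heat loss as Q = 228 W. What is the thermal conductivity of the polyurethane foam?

ΣR = ΔT/Q = |51.6 − 14.5|/228 = 0.1627 K/W
Known resistances:
  R_conv,in = 1/(4πr²h) = 1/(4π·3.25²·908) = 8.297×10^-6 K/W
  R_copper = (1/3.25 − 1/3.29)/(4πk) = 0.003741/(4π·451) = 6.601×10^-7 K/W
  R_conv,out = 1/(4πr²h) = 1/(4π·3.94²·7.58) = 6.763×10^-4 K/W
R_polyurethane foam = ΣR − ΣR_known = 0.1627 − 6.853×10^-4 = 0.1620 K/W
(1/r₁−1/r₂)/(4πk) = 0.1620 ⇒ k = 0.05014/(4π·0.1620) = 0.0246 W/m·K

k = 0.0246 W/m·K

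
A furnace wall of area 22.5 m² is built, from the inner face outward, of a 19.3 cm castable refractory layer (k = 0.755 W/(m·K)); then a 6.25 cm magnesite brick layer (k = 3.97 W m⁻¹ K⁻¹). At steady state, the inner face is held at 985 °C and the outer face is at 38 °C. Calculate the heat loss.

Series thermal resistances, inner to outer:
  R_castable refractory = L/(kA) = 0.193/(0.755·22.5) = 0.01136 K/W
  R_magnesite brick = L/(kA) = 0.0625/(3.97·22.5) = 6.997×10^-4 K/W
ΣR = 0.01136 + 6.997×10^-4 = 0.01206 K/W
Q = ΔT/ΣR = (985 °C − 38 °C)/0.01206 = 78500 W

Q = 78500 W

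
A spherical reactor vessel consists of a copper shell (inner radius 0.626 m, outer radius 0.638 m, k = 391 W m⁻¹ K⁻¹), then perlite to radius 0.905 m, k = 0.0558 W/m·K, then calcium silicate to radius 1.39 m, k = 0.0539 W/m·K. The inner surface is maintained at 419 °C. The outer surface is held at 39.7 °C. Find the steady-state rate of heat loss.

Q = 309 W

Series thermal resistances, inner to outer:
  R_copper = (1/0.626 − 1/0.638)/(4πk) = 0.03005/(4π·391) = 6.115×10^-6 K/W
  R_perlite = (1/0.638 − 1/0.905)/(4πk) = 0.4624/(4π·0.0558) = 0.6595 K/W
  R_calcium silicate = (1/0.905 − 1/1.39)/(4πk) = 0.3855/(4π·0.0539) = 0.5692 K/W
ΣR = 6.115×10^-6 + 0.6595 + 0.5692 = 1.229 K/W
Q = ΔT/ΣR = (419 °C − 39.7 °C)/1.229 = 309 W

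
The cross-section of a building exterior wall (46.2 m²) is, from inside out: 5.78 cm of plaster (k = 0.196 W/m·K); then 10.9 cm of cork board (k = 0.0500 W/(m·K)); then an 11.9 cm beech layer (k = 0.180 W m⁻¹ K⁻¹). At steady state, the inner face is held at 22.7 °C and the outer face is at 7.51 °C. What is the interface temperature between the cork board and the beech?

T = 10.7 °C

Series thermal resistances, inner to outer:
  R_plaster = L/(kA) = 0.0578/(0.196·46.2) = 0.006383 K/W
  R_cork board = L/(kA) = 0.109/(0.0500·46.2) = 0.04719 K/W
  R_beech = L/(kA) = 0.119/(0.180·46.2) = 0.01431 K/W
ΣR = 0.006383 + 0.04719 + 0.01431 = 0.06788 K/W
Q = ΔT/ΣR = (22.7 °C − 7.51 °C)/0.06788 = 223.8 W
From the inner boundary to the cork board/beech interface, ΣR_partial = 0.05357 K/W.
T_interface = T_in − Q·ΣR_partial = 22.7 °C − (223.8)(0.05357) = 10.7 °C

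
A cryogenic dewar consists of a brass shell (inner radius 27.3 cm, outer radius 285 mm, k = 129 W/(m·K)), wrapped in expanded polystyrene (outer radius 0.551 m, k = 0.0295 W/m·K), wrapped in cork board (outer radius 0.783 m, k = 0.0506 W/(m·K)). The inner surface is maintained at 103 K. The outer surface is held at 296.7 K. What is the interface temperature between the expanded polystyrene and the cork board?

Treat each layer as a resistance in series:
  R_brass = (1/0.273 − 1/0.285)/(4πk) = 0.1542/(4π·129) = 9.514×10^-5 K/W
  R_expanded polystyrene = (1/0.285 − 1/0.551)/(4πk) = 1.694/(4π·0.0295) = 4.569 K/W
  R_cork board = (1/0.551 − 1/0.783)/(4πk) = 0.5377/(4π·0.0506) = 0.8457 K/W
ΣR = 9.514×10^-5 + 4.569 + 0.8457 = 5.415 K/W
Q = ΔT/ΣR = (103 K − 296.7 K)/5.415 = -35.77 W
From the inner boundary to the expanded polystyrene/cork board interface, ΣR_partial = 4.569 K/W.
T_interface = T_in − Q·ΣR_partial = 103 K − (-35.77)(4.569) = 266.4 K

T = 266.4 K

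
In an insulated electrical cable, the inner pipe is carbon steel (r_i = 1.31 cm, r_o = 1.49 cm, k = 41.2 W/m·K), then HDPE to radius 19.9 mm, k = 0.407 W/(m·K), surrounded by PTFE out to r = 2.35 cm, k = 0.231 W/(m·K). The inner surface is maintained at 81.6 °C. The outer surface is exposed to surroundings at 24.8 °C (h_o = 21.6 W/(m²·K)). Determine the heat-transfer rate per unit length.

Series thermal resistances, inner to outer:
  R'_carbon steel = ln(0.0149/0.0131)/(2πk) = 0.1287/(2π·41.2) = 4.974×10^-4 m·K/W
  R'_HDPE = ln(0.0199/0.0149)/(2πk) = 0.2894/(2π·0.407) = 0.1132 m·K/W
  R'_PTFE = ln(0.0235/0.0199)/(2πk) = 0.1663/(2π·0.231) = 0.1146 m·K/W
  R'_conv,out = 1/(2πr h) = 1/(2π·0.0235·21.6) = 0.3135 m·K/W
ΣR = 4.974×10^-4 + 0.1132 + 0.1146 + 0.3135 = 0.5418 m·K/W
Q' = ΔT/ΣR = (81.6 °C − 24.8 °C)/0.5418 = 105 W/m

Q' = 105 W/m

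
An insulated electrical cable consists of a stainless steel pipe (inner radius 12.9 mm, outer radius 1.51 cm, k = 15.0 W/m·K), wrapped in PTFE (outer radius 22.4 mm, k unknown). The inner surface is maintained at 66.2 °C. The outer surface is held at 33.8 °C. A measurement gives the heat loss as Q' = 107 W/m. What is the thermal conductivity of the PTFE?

ΣR = ΔT/Q' = |66.2 − 33.8|/107 = 0.3028 m·K/W
Known resistances:
  R'_stainless steel = ln(0.0151/0.0129)/(2πk) = 0.1575/(2π·15.0) = 0.001671 m·K/W
R_PTFE = ΣR − ΣR_known = 0.3028 − 0.001671 = 0.3011 m·K/W
ln(r₂/r₁)/(2πk) = 0.3011 ⇒ k = 0.3944/(2π·0.3011) = 0.208 W/m·K

k = 0.208 W/m·K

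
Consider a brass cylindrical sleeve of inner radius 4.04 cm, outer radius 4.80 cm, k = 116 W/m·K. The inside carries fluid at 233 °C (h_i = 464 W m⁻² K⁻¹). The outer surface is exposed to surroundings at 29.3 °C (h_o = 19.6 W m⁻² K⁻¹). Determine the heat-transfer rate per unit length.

Resistance network (inner→outer):
  R'_conv,in = 1/(2πr h) = 1/(2π·0.0404·464) = 0.008490 m·K/W
  R'_brass = ln(0.0480/0.0404)/(2πk) = 0.1724/(2π·116) = 2.365×10^-4 m·K/W
  R'_conv,out = 1/(2πr h) = 1/(2π·0.0480·19.6) = 0.1692 m·K/W
ΣR = 0.008490 + 2.365×10^-4 + 0.1692 = 0.1779 m·K/W
Q' = ΔT/ΣR = (233 °C − 29.3 °C)/0.1779 = 1150 W/m

Q' = 1150 W/m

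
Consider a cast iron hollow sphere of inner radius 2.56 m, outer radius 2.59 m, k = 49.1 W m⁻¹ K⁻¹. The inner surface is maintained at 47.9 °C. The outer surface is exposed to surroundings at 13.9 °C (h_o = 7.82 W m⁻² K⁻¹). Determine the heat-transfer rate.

Q = 22300 W

Series thermal resistances, inner to outer:
  R_cast iron = (1/2.56 − 1/2.59)/(4πk) = 0.004525/(4π·49.1) = 7.333×10^-6 K/W
  R_conv,out = 1/(4πr²h) = 1/(4π·2.59²·7.82) = 0.001517 K/W
ΣR = 7.333×10^-6 + 0.001517 = 0.001524 K/W
Q = ΔT/ΣR = (47.9 °C − 13.9 °C)/0.001524 = 22300 W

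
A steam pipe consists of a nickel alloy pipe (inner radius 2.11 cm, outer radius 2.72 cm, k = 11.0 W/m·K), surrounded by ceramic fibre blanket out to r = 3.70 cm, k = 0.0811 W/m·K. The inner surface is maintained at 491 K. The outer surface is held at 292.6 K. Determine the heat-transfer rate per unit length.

Q' = 327 W/m

Treat each layer as a resistance in series:
  R'_nickel alloy = ln(0.0272/0.0211)/(2πk) = 0.2539/(2π·11.0) = 0.003674 m·K/W
  R'_ceramic fibre blanket = ln(0.0370/0.0272)/(2πk) = 0.3077/(2π·0.0811) = 0.6038 m·K/W
ΣR = 0.003674 + 0.6038 = 0.6075 m·K/W
Q' = ΔT/ΣR = (491 K − 292.6 K)/0.6075 = 327 W/m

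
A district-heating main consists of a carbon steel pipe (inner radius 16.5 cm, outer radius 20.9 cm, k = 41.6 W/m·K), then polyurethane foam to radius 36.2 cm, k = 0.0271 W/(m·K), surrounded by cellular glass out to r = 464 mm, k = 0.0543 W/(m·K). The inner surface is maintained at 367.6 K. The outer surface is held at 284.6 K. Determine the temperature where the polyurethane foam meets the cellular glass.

T = 299.9 K

Treat each layer as a resistance in series:
  R'_carbon steel = ln(0.209/0.165)/(2πk) = 0.2364/(2π·41.6) = 9.044×10^-4 m·K/W
  R'_polyurethane foam = ln(0.362/0.209)/(2πk) = 0.5493/(2π·0.0271) = 3.226 m·K/W
  R'_cellular glass = ln(0.464/0.362)/(2πk) = 0.2482/(2π·0.0543) = 0.7276 m·K/W
ΣR = 9.044×10^-4 + 3.226 + 0.7276 = 3.955 m·K/W
Q' = ΔT/ΣR = (367.6 K − 284.6 K)/3.955 = 20.99 W/m
From the inner boundary to the polyurethane foam/cellular glass interface, ΣR_partial = 3.227 m·K/W.
T_interface = T_in − Q'·ΣR_partial = 367.6 K − (20.99)(3.227) = 299.9 K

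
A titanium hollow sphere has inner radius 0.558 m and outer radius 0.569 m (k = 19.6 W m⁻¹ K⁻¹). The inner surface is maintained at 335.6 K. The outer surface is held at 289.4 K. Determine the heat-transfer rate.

Q = 328 kW

Q = 4πk·ΔT/(1/r₁ − 1/r₂) = 4π × 19.6 × 46.2 / (1/0.558 − 1/0.569) = 3.28×10^5 W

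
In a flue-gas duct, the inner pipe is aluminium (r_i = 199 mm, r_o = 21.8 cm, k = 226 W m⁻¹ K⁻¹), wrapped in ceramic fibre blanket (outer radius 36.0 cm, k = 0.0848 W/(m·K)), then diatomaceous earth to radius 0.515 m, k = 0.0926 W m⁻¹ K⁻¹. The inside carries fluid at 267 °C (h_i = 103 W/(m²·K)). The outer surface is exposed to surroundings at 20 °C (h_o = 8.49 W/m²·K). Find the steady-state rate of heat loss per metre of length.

Resistance network (inner→outer):
  R'_conv,in = 1/(2πr h) = 1/(2π·0.199·103) = 0.007765 m·K/W
  R'_aluminium = ln(0.218/0.199)/(2πk) = 0.09119/(2π·226) = 6.422×10^-5 m·K/W
  R'_ceramic fibre blanket = ln(0.360/0.218)/(2πk) = 0.5016/(2π·0.0848) = 0.9414 m·K/W
  R'_diatomaceous earth = ln(0.515/0.360)/(2πk) = 0.3581/(2π·0.0926) = 0.6154 m·K/W
  R'_conv,out = 1/(2πr h) = 1/(2π·0.515·8.49) = 0.03640 m·K/W
ΣR = 0.007765 + 6.422×10^-5 + 0.9414 + 0.6154 + 0.03640 = 1.601 m·K/W
Q' = ΔT/ΣR = (267 °C − 20 °C)/1.601 = 154 W/m

Q' = 154 W/m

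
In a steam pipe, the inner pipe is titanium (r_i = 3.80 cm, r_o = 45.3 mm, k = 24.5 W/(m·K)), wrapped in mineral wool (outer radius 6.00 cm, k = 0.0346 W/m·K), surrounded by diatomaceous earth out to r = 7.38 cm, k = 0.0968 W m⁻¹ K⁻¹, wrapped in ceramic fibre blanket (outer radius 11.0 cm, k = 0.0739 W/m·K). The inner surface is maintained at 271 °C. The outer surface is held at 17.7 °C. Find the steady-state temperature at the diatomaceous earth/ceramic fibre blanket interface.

Treat each layer as a resistance in series:
  R'_titanium = ln(0.0453/0.0380)/(2πk) = 0.1757/(2π·24.5) = 0.001142 m·K/W
  R'_mineral wool = ln(0.0600/0.0453)/(2πk) = 0.2810/(2π·0.0346) = 1.293 m·K/W
  R'_diatomaceous earth = ln(0.0738/0.0600)/(2πk) = 0.2070/(2π·0.0968) = 0.3404 m·K/W
  R'_ceramic fibre blanket = ln(0.110/0.0738)/(2πk) = 0.3991/(2π·0.0739) = 0.8596 m·K/W
ΣR = 0.001142 + 1.293 + 0.3404 + 0.8596 = 2.494 m·K/W
Q' = ΔT/ΣR = (271 °C − 17.7 °C)/2.494 = 101.6 W/m
From the inner boundary to the diatomaceous earth/ceramic fibre blanket interface, ΣR_partial = 1.635 m·K/W.
T_interface = T_in − Q'·ΣR_partial = 271 °C − (101.6)(1.635) = 105 °C

T = 105 °C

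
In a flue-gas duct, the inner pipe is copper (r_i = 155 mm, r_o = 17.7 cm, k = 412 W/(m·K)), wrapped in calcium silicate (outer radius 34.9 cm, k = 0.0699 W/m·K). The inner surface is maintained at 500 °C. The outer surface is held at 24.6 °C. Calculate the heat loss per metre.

Q' = 308 W/m

Resistance network (inner→outer):
  R'_copper = ln(0.177/0.155)/(2πk) = 0.1327/(2π·412) = 5.127×10^-5 m·K/W
  R'_calcium silicate = ln(0.349/0.177)/(2πk) = 0.6789/(2π·0.0699) = 1.546 m·K/W
ΣR = 5.127×10^-5 + 1.546 = 1.546 m·K/W
Q' = ΔT/ΣR = (500 °C − 24.6 °C)/1.546 = 308 W/m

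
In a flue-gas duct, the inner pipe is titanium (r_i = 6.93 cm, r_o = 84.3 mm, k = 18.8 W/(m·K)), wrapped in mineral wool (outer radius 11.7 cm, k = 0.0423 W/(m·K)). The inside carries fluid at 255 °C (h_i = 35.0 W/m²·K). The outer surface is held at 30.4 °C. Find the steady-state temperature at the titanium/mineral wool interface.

T = 243 °C

Resistance network (inner→outer):
  R'_conv,in = 1/(2πr h) = 1/(2π·0.0693·35.0) = 0.06562 m·K/W
  R'_titanium = ln(0.0843/0.0693)/(2πk) = 0.1959/(2π·18.8) = 0.001659 m·K/W
  R'_mineral wool = ln(0.117/0.0843)/(2πk) = 0.3278/(2π·0.0423) = 1.233 m·K/W
ΣR = 0.06562 + 0.001659 + 1.233 = 1.300 m·K/W
Q' = ΔT/ΣR = (255 °C − 30.4 °C)/1.300 = 172.8 W/m
From the inner boundary to the titanium/mineral wool interface, ΣR_partial = 0.06728 m·K/W.
T_interface = T_in − Q'·ΣR_partial = 255 °C − (172.8)(0.06728) = 243 °C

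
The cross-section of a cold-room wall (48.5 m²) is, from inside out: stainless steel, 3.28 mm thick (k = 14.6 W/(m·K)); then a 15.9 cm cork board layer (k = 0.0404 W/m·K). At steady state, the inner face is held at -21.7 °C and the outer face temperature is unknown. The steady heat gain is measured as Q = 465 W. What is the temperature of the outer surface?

T_out = 16.0 °C

Sum the resistances:
  R_stainless steel = L/(kA) = 0.00328/(14.6·48.5) = 4.632×10^-6 K/W
  R_cork board = L/(kA) = 0.159/(0.0404·48.5) = 0.08115 K/W
ΣR = 0.08115 K/W
ΔT = Q·ΣR = 465 × 0.08115 = 37.73 K
Heat flows inward, so T_out = T_in + ΔT = -21.7 + 37.73 = 16.0 °C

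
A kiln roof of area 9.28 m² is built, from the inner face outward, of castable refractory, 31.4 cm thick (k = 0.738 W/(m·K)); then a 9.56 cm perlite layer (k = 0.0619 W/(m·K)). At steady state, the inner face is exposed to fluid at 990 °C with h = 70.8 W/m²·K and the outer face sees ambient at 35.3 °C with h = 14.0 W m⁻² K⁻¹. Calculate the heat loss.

Q = 4310 W

Resistance network (inner→outer):
  R_conv,in = 1/(hA) = 1/(70.8·9.28) = 0.001522 K/W
  R_castable refractory = L/(kA) = 0.314/(0.738·9.28) = 0.04585 K/W
  R_perlite = L/(kA) = 0.0956/(0.0619·9.28) = 0.1664 K/W
  R_conv,out = 1/(hA) = 1/(14.0·9.28) = 0.007697 K/W
ΣR = 0.001522 + 0.04585 + 0.1664 + 0.007697 = 0.2215 K/W
Q = ΔT/ΣR = (990 °C − 35.3 °C)/0.2215 = 4310 W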